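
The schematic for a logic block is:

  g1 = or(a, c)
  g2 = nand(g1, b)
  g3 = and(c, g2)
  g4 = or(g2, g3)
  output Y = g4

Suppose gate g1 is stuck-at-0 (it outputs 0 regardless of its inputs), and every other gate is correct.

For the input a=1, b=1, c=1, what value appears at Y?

1

Propagate with g1 forced: g1=0 [stuck-at-0], g2=1, g3=1, g4=1.
So Y = 1. (Without the fault it would be 0.)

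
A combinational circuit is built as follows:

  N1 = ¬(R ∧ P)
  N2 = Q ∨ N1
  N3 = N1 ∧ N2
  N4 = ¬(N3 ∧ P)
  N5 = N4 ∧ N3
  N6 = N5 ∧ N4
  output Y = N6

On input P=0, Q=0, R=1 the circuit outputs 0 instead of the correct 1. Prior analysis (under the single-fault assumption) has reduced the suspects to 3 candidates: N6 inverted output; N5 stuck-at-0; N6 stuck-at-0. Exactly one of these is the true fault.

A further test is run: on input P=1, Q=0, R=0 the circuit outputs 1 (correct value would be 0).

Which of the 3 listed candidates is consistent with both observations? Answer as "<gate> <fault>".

Evaluate each candidate on input P=1, Q=0, R=0:
  N6 inverted output: N1=1, N2=1, N3=1, N4=0, N5=0, N6=1 [inverted output] → 1 — matches
  N5 stuck-at-0: N1=1, N2=1, N3=1, N4=0, N5=0 [stuck-at-0], N6=0 → 0 — eliminated
  N6 stuck-at-0: N1=1, N2=1, N3=1, N4=0, N5=0, N6=0 [stuck-at-0] → 0 — eliminated
Only N6 inverted output reproduces the observed 1.

N6 inverted output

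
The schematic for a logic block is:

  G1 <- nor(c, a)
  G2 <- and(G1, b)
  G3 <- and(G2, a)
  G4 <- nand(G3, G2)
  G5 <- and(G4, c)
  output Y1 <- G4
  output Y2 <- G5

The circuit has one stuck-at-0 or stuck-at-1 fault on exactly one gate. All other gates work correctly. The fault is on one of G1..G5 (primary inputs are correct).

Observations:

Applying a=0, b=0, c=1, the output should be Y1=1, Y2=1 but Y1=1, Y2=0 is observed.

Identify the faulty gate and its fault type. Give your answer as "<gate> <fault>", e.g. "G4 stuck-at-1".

Fault-free values for test 1 (a=0, b=0, c=1): G1=0, G2=0, G3=0, G4=1, G5=1, giving Y1=1, Y2=1. Observed Y1=1, Y2=0.
Test 1: faults giving observed Y1=1, Y2=0 are {G5 stuck-at-0}.
Only G5 stuck-at-0 is consistent with every test.

G5 stuck-at-0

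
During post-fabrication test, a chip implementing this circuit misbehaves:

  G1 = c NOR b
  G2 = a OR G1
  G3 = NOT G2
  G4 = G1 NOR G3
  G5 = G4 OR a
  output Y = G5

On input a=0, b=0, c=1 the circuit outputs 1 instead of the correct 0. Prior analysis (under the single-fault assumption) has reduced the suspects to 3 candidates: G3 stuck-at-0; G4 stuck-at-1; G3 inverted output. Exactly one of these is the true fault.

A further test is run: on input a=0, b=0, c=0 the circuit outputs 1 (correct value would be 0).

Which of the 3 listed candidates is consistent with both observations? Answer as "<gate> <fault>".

Evaluate each candidate on input a=0, b=0, c=0:
  G3 stuck-at-0: G1=1, G2=1, G3=0 [stuck-at-0], G4=0, G5=0 → 0 — eliminated
  G4 stuck-at-1: G1=1, G2=1, G3=0, G4=1 [stuck-at-1], G5=1 → 1 — matches
  G3 inverted output: G1=1, G2=1, G3=1 [inverted output], G4=0, G5=0 → 0 — eliminated
Only G4 stuck-at-1 reproduces the observed 1.

G4 stuck-at-1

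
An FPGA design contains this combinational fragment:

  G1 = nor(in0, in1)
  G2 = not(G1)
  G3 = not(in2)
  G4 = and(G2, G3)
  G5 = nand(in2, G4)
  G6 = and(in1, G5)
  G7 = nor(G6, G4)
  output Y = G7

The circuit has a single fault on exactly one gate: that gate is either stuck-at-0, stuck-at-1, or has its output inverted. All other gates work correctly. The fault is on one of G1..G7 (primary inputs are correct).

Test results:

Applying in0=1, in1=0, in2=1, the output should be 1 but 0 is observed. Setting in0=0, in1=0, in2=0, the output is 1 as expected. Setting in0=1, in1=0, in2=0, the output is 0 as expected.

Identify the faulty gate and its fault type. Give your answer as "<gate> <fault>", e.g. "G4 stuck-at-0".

G3 stuck-at-1

Fault-free values for test 1 (in0=1, in1=0, in2=1): G1=0, G2=1, G3=0, G4=0, G5=1, G6=0, G7=1, giving Y=1. Observed 0.
Test 1: faults giving observed 0 are {G3 stuck-at-1, G3 inverted output, G4 stuck-at-1, G4 inverted output, G6 stuck-at-1, G6 inverted output, G7 stuck-at-0, G7 inverted output}.
Test 2 (in0=0, in1=0, in2=0): fault-free G1=1, G2=0, G3=1, G4=0, G5=1, G6=0, G7=1 → 1; observed 1. Eliminates G4 stuck-at-1, G4 inverted output, G6 stuck-at-1, G6 inverted output, G7 stuck-at-0, G7 inverted output.
Test 3 (in0=1, in1=0, in2=0): fault-free G1=0, G2=1, G3=1, G4=1, G5=1, G6=0, G7=0 → 0; observed 0. Eliminates G3 inverted output.
Only G3 stuck-at-1 is consistent with every test.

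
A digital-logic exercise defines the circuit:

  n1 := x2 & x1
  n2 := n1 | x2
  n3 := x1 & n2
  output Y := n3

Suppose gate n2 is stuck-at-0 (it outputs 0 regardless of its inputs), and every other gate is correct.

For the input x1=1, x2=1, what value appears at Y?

Propagate with n2 forced: n1=1, n2=0 [stuck-at-0], n3=0.
So Y = 0. (Without the fault it would be 1.)

0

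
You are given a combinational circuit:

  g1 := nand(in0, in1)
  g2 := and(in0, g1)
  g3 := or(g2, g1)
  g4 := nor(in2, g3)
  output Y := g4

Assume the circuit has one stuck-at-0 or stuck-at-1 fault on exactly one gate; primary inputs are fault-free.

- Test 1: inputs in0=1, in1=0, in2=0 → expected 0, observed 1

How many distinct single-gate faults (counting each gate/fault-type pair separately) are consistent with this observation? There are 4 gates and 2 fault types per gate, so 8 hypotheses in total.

3

Fault-free: g1=1, g2=1, g3=1, g4=0 → 0. Observed 1.
  g1 stuck-at-0: output 1 ✓
  g1 stuck-at-1: output 0 ✗
  g2 stuck-at-0: output 0 ✗
  g2 stuck-at-1: output 0 ✗
  g3 stuck-at-0: output 1 ✓
  g3 stuck-at-1: output 0 ✗
  g4 stuck-at-0: output 0 ✗
  g4 stuck-at-1: output 1 ✓
Consistent faults: {g1 stuck-at-0, g3 stuck-at-0, g4 stuck-at-1} — 3 in all.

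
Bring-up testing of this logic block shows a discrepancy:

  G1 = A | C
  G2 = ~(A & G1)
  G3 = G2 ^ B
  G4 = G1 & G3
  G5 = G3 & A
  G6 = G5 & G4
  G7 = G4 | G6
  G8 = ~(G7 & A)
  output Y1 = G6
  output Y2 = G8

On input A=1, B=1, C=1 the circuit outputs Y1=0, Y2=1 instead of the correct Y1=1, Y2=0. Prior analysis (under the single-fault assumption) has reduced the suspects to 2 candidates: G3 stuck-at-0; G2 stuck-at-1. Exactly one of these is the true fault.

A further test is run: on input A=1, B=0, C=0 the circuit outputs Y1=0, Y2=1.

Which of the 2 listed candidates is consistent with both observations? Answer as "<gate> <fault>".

G3 stuck-at-0

Evaluate each candidate on input A=1, B=0, C=0:
  G3 stuck-at-0: G1=1, G2=0, G3=0 [stuck-at-0], G4=0, G5=0, G6=0, G7=0, G8=1 → Y1=0, Y2=1 — matches
  G2 stuck-at-1: G1=1, G2=1 [stuck-at-1], G3=1, G4=1, G5=1, G6=1, G7=1, G8=0 → Y1=1, Y2=0 — eliminated
Only G3 stuck-at-0 reproduces the observed Y1=0, Y2=1.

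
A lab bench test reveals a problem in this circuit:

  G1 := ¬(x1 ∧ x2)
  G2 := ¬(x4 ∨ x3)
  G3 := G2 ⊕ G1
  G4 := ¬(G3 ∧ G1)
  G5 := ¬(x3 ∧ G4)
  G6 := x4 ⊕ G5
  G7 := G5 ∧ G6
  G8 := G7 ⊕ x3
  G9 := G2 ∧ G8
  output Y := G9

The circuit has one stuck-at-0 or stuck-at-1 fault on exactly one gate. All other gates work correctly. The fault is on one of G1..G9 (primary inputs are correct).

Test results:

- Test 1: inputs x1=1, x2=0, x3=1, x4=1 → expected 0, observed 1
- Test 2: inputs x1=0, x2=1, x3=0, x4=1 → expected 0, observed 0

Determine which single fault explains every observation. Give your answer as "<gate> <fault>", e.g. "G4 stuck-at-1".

Fault-free values for test 1 (x1=1, x2=0, x3=1, x4=1): G1=1, G2=0, G3=1, G4=0, G5=1, G6=0, G7=0, G8=1, G9=0, giving Y=0. Observed 1.
Test 1: faults giving observed 1 are {G2 stuck-at-1, G9 stuck-at-1}.
Test 2 (x1=0, x2=1, x3=0, x4=1): fault-free G1=1, G2=0, G3=1, G4=0, G5=1, G6=0, G7=0, G8=0, G9=0 → 0; observed 0. Eliminates G9 stuck-at-1.
Only G2 stuck-at-1 is consistent with every test.

G2 stuck-at-1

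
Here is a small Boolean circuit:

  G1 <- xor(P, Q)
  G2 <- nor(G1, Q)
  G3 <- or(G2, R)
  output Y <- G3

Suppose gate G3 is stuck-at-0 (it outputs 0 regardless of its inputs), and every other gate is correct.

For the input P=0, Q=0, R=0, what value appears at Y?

0

Propagate with G3 forced: G1=0, G2=1, G3=0 [stuck-at-0].
So Y = 0. (Without the fault it would be 1.)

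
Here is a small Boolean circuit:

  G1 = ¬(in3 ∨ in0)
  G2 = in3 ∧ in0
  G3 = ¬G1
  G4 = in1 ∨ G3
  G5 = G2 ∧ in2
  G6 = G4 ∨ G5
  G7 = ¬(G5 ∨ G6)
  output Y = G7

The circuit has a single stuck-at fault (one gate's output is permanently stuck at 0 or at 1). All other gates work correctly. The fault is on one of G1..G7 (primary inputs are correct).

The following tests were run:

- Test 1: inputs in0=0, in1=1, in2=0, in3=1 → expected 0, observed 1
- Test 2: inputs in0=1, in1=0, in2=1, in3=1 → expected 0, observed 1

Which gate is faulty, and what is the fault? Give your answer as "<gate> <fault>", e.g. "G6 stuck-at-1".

Fault-free values for test 1 (in0=0, in1=1, in2=0, in3=1): G1=0, G2=0, G3=1, G4=1, G5=0, G6=1, G7=0, giving Y=0. Observed 1.
Test 1: faults giving observed 1 are {G4 stuck-at-0, G6 stuck-at-0, G7 stuck-at-1}.
Test 2 (in0=1, in1=0, in2=1, in3=1): fault-free G1=0, G2=1, G3=1, G4=1, G5=1, G6=1, G7=0 → 0; observed 1. Eliminates G4 stuck-at-0, G6 stuck-at-0.
Only G7 stuck-at-1 is consistent with every test.

G7 stuck-at-1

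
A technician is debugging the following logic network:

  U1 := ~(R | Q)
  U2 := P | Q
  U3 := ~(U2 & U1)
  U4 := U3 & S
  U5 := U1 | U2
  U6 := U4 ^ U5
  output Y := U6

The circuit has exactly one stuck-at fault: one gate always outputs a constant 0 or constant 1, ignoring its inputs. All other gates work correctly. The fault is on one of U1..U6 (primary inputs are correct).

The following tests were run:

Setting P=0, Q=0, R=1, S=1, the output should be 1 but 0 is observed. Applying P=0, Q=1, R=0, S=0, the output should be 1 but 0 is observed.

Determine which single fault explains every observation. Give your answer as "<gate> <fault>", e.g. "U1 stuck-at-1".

U6 stuck-at-0

Fault-free values for test 1 (P=0, Q=0, R=1, S=1): U1=0, U2=0, U3=1, U4=1, U5=0, U6=1, giving Y=1. Observed 0.
Test 1: faults giving observed 0 are {U1 stuck-at-1, U2 stuck-at-1, U3 stuck-at-0, U4 stuck-at-0, U5 stuck-at-1, U6 stuck-at-0}.
Test 2 (P=0, Q=1, R=0, S=0): fault-free U1=0, U2=1, U3=1, U4=0, U5=1, U6=1 → 1; observed 0. Eliminates U1 stuck-at-1, U2 stuck-at-1, U3 stuck-at-0, U4 stuck-at-0, U5 stuck-at-1.
Only U6 stuck-at-0 is consistent with every test.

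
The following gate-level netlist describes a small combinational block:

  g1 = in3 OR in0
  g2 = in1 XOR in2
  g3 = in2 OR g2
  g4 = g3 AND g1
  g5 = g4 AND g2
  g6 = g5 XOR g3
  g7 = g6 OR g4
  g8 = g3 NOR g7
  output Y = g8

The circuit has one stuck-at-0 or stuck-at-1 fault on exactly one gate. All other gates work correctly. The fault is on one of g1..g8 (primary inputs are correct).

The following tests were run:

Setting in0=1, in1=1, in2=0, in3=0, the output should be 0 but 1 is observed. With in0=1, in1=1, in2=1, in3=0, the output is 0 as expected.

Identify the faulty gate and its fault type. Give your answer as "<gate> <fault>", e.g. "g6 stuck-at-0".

Fault-free values for test 1 (in0=1, in1=1, in2=0, in3=0): g1=1, g2=1, g3=1, g4=1, g5=1, g6=0, g7=1, g8=0, giving Y=0. Observed 1.
Test 1: faults giving observed 1 are {g2 stuck-at-0, g3 stuck-at-0, g8 stuck-at-1}.
Test 2 (in0=1, in1=1, in2=1, in3=0): fault-free g1=1, g2=0, g3=1, g4=1, g5=0, g6=1, g7=1, g8=0 → 0; observed 0. Eliminates g3 stuck-at-0, g8 stuck-at-1.
Only g2 stuck-at-0 is consistent with every test.

g2 stuck-at-0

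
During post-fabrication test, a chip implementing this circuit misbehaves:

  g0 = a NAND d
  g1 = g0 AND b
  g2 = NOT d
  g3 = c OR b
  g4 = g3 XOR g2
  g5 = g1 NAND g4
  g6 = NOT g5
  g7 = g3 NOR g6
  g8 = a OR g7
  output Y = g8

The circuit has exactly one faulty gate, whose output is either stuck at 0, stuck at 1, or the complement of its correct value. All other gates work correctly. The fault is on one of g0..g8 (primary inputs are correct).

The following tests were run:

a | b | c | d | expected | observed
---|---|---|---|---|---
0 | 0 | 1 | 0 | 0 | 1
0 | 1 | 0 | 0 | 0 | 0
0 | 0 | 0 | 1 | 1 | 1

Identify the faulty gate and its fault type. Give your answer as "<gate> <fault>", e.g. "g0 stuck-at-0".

g3 stuck-at-0

Fault-free values for test 1 (a=0, b=0, c=1, d=0): g0=1, g1=0, g2=1, g3=1, g4=0, g5=1, g6=0, g7=0, g8=0, giving Y=0. Observed 1.
Test 1: faults giving observed 1 are {g3 stuck-at-0, g3 inverted output, g7 stuck-at-1, g7 inverted output, g8 stuck-at-1, g8 inverted output}.
Test 2 (a=0, b=1, c=0, d=0): fault-free g0=1, g1=1, g2=1, g3=1, g4=0, g5=1, g6=0, g7=0, g8=0 → 0; observed 0. Eliminates g7 stuck-at-1, g7 inverted output, g8 stuck-at-1, g8 inverted output.
Test 3 (a=0, b=0, c=0, d=1): fault-free g0=1, g1=0, g2=0, g3=0, g4=0, g5=1, g6=0, g7=1, g8=1 → 1; observed 1. Eliminates g3 inverted output.
Only g3 stuck-at-0 is consistent with every test.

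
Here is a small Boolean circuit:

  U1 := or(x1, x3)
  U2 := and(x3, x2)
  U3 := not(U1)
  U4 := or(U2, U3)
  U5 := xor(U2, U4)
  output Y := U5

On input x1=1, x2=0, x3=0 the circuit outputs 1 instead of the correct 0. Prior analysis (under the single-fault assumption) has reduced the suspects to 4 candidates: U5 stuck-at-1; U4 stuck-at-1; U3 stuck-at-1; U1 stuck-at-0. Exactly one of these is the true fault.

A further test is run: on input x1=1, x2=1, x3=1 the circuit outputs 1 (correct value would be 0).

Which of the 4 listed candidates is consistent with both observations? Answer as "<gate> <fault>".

U5 stuck-at-1

Evaluate each candidate on input x1=1, x2=1, x3=1:
  U5 stuck-at-1: U1=1, U2=1, U3=0, U4=1, U5=1 [stuck-at-1] → 1 — matches
  U4 stuck-at-1: U1=1, U2=1, U3=0, U4=1 [stuck-at-1], U5=0 → 0 — eliminated
  U3 stuck-at-1: U1=1, U2=1, U3=1 [stuck-at-1], U4=1, U5=0 → 0 — eliminated
  U1 stuck-at-0: U1=0 [stuck-at-0], U2=1, U3=1, U4=1, U5=0 → 0 — eliminated
Only U5 stuck-at-1 reproduces the observed 1.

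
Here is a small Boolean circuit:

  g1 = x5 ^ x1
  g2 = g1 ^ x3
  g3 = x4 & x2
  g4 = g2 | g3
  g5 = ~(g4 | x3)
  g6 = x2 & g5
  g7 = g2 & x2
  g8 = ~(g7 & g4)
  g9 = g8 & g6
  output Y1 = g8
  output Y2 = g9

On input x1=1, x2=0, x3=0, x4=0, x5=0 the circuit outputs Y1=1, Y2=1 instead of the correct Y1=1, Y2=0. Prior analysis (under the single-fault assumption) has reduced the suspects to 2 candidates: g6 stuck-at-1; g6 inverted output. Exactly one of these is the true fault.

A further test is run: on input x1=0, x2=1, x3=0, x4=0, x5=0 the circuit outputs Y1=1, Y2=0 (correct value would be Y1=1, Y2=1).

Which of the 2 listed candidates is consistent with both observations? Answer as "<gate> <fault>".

Evaluate each candidate on input x1=0, x2=1, x3=0, x4=0, x5=0:
  g6 stuck-at-1: g1=0, g2=0, g3=0, g4=0, g5=1, g6=1 [stuck-at-1], g7=0, g8=1, g9=1 → Y1=1, Y2=1 — eliminated
  g6 inverted output: g1=0, g2=0, g3=0, g4=0, g5=1, g6=0 [inverted output], g7=0, g8=1, g9=0 → Y1=1, Y2=0 — matches
Only g6 inverted output reproduces the observed Y1=1, Y2=0.

g6 inverted output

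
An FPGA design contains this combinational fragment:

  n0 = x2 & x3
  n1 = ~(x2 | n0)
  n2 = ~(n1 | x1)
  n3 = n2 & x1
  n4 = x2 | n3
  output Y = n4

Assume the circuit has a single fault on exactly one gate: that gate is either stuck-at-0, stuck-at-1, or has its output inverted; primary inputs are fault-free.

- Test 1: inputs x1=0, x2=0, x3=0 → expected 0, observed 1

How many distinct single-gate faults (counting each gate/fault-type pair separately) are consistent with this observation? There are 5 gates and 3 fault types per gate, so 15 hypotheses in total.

Fault-free: n0=0, n1=1, n2=0, n3=0, n4=0 → 0. Observed 1.
  n0: none of the 3 fault types match ✗
  n1: none of the 3 fault types match ✗
  n2: none of the 3 fault types match ✗
  n3: stuck-at-1, inverted output ✓; others ✗
  n4: stuck-at-1, inverted output ✓; others ✗
Consistent faults: {n3 stuck-at-1, n3 inverted output, n4 stuck-at-1, n4 inverted output} — 4 in all.

4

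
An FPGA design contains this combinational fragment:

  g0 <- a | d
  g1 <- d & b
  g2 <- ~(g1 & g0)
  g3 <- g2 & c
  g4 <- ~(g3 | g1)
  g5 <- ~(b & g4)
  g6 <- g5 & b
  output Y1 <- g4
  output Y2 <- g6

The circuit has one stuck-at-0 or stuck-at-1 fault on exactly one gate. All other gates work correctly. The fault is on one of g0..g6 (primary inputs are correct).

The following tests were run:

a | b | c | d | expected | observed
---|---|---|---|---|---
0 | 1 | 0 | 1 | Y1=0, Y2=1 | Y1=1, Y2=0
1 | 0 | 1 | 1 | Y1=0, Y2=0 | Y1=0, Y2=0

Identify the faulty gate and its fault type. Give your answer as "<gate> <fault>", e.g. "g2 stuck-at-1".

g1 stuck-at-0

Fault-free values for test 1 (a=0, b=1, c=0, d=1): g0=1, g1=1, g2=0, g3=0, g4=0, g5=1, g6=1, giving Y1=0, Y2=1. Observed Y1=1, Y2=0.
Test 1: faults giving observed Y1=1, Y2=0 are {g1 stuck-at-0, g4 stuck-at-1}.
Test 2 (a=1, b=0, c=1, d=1): fault-free g0=1, g1=0, g2=1, g3=1, g4=0, g5=1, g6=0 → Y1=0, Y2=0; observed Y1=0, Y2=0. Eliminates g4 stuck-at-1.
Only g1 stuck-at-0 is consistent with every test.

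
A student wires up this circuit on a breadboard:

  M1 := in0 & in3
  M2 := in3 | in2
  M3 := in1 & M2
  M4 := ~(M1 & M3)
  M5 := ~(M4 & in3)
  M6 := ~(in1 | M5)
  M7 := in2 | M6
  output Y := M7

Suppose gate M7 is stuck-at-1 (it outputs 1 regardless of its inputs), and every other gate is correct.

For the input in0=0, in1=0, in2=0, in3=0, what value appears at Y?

Propagate with M7 forced: M1=0, M2=0, M3=0, M4=1, M5=1, M6=0, M7=1 [stuck-at-1].
So Y = 1. (Without the fault it would be 0.)

1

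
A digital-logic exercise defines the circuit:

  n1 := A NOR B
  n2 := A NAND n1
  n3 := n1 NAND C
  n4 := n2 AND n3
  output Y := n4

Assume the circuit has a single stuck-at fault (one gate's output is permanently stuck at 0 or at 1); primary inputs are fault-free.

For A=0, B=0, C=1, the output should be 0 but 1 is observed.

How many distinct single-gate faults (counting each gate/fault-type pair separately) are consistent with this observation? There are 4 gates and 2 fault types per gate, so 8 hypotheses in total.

Fault-free: n1=1, n2=1, n3=0, n4=0 → 0. Observed 1.
  n1 stuck-at-0: output 1 ✓
  n1 stuck-at-1: output 0 ✗
  n2 stuck-at-0: output 0 ✗
  n2 stuck-at-1: output 0 ✗
  n3 stuck-at-0: output 0 ✗
  n3 stuck-at-1: output 1 ✓
  n4 stuck-at-0: output 0 ✗
  n4 stuck-at-1: output 1 ✓
Consistent faults: {n1 stuck-at-0, n3 stuck-at-1, n4 stuck-at-1} — 3 in all.

3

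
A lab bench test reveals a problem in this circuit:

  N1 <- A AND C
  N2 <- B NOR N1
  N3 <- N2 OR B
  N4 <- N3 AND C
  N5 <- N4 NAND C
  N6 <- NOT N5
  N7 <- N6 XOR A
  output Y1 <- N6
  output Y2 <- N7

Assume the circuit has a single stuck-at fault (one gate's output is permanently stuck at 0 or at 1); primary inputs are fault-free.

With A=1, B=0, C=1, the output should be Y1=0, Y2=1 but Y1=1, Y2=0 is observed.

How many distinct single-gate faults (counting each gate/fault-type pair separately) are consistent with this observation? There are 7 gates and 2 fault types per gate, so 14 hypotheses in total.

6

Fault-free: N1=1, N2=0, N3=0, N4=0, N5=1, N6=0, N7=1 → Y1=0, Y2=1. Observed Y1=1, Y2=0.
  N1 stuck-at-0: output Y1=1, Y2=0 ✓
  N1 stuck-at-1: output Y1=0, Y2=1 ✗
  N2 stuck-at-0: output Y1=0, Y2=1 ✗
  N2 stuck-at-1: output Y1=1, Y2=0 ✓
  N3 stuck-at-0: output Y1=0, Y2=1 ✗
  N3 stuck-at-1: output Y1=1, Y2=0 ✓
  N4 stuck-at-0: output Y1=0, Y2=1 ✗
  N4 stuck-at-1: output Y1=1, Y2=0 ✓
  N5 stuck-at-0: output Y1=1, Y2=0 ✓
  N5 stuck-at-1: output Y1=0, Y2=1 ✗
  N6 stuck-at-0: output Y1=0, Y2=1 ✗
  N6 stuck-at-1: output Y1=1, Y2=0 ✓
  N7 stuck-at-0: output Y1=0, Y2=0 ✗
  N7 stuck-at-1: output Y1=0, Y2=1 ✗
Consistent faults: {N1 stuck-at-0, N2 stuck-at-1, N3 stuck-at-1, N4 stuck-at-1, N5 stuck-at-0, N6 stuck-at-1} — 6 in all.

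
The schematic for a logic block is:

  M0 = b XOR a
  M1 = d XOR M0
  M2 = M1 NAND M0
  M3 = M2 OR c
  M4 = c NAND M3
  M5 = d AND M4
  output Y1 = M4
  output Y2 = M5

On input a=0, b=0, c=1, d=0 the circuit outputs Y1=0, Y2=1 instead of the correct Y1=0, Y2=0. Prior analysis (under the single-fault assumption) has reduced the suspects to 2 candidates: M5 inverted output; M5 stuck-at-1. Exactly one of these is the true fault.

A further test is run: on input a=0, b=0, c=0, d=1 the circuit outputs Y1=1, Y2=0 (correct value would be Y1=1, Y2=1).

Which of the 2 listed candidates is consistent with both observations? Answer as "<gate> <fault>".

Evaluate each candidate on input a=0, b=0, c=0, d=1:
  M5 inverted output: M0=0, M1=1, M2=1, M3=1, M4=1, M5=0 [inverted output] → Y1=1, Y2=0 — matches
  M5 stuck-at-1: M0=0, M1=1, M2=1, M3=1, M4=1, M5=1 [stuck-at-1] → Y1=1, Y2=1 — eliminated
Only M5 inverted output reproduces the observed Y1=1, Y2=0.

M5 inverted output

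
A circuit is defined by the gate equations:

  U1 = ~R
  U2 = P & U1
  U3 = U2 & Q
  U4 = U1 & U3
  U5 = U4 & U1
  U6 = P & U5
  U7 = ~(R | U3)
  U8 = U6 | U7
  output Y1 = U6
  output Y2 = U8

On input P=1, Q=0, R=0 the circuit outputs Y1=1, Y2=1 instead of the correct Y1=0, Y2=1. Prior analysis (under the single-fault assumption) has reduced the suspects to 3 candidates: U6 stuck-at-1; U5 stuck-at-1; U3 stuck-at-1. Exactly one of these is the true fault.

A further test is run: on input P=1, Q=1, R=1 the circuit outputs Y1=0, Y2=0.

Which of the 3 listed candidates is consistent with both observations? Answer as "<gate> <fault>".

Evaluate each candidate on input P=1, Q=1, R=1:
  U6 stuck-at-1: U1=0, U2=0, U3=0, U4=0, U5=0, U6=1 [stuck-at-1], U7=0, U8=1 → Y1=1, Y2=1 — eliminated
  U5 stuck-at-1: U1=0, U2=0, U3=0, U4=0, U5=1 [stuck-at-1], U6=1, U7=0, U8=1 → Y1=1, Y2=1 — eliminated
  U3 stuck-at-1: U1=0, U2=0, U3=1 [stuck-at-1], U4=0, U5=0, U6=0, U7=0, U8=0 → Y1=0, Y2=0 — matches
Only U3 stuck-at-1 reproduces the observed Y1=0, Y2=0.

U3 stuck-at-1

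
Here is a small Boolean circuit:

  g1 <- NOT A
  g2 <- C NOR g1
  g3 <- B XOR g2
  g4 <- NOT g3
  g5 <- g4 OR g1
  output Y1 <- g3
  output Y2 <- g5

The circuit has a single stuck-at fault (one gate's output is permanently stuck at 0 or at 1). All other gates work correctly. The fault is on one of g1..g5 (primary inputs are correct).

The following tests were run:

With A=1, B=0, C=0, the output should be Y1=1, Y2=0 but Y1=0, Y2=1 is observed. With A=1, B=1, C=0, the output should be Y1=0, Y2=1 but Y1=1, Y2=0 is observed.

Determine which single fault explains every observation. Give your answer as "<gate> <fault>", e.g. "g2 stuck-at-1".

g2 stuck-at-0

Fault-free values for test 1 (A=1, B=0, C=0): g1=0, g2=1, g3=1, g4=0, g5=0, giving Y1=1, Y2=0. Observed Y1=0, Y2=1.
Test 1: faults giving observed Y1=0, Y2=1 are {g1 stuck-at-1, g2 stuck-at-0, g3 stuck-at-0}.
Test 2 (A=1, B=1, C=0): fault-free g1=0, g2=1, g3=0, g4=1, g5=1 → Y1=0, Y2=1; observed Y1=1, Y2=0. Eliminates g1 stuck-at-1, g3 stuck-at-0.
Only g2 stuck-at-0 is consistent with every test.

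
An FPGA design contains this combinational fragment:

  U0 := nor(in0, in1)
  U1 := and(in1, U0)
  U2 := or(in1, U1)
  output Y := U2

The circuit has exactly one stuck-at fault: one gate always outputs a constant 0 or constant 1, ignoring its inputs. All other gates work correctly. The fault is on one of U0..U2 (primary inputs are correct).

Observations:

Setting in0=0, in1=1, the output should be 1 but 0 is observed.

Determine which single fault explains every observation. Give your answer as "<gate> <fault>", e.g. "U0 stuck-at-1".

Fault-free values for test 1 (in0=0, in1=1): U0=0, U1=0, U2=1, giving Y=1. Observed 0.
Test 1: faults giving observed 0 are {U2 stuck-at-0}.
Only U2 stuck-at-0 is consistent with every test.

U2 stuck-at-0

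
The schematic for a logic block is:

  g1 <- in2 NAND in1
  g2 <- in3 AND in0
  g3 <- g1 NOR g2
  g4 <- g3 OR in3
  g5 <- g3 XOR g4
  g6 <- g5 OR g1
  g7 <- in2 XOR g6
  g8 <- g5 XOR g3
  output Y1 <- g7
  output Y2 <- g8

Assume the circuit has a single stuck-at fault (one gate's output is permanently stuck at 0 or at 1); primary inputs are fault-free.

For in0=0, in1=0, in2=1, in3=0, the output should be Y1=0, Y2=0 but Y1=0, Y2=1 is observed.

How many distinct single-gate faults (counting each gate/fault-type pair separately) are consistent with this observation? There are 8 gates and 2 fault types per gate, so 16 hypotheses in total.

Fault-free: g1=1, g2=0, g3=0, g4=0, g5=0, g6=1, g7=0, g8=0 → Y1=0, Y2=0. Observed Y1=0, Y2=1.
  g1: none of the 2 fault types match ✗
  g2: none of the 2 fault types match ✗
  g3: stuck-at-1 ✓; others ✗
  g4: stuck-at-1 ✓; others ✗
  g5: stuck-at-1 ✓; others ✗
  g6: none of the 2 fault types match ✗
  g7: none of the 2 fault types match ✗
  g8: stuck-at-1 ✓; others ✗
Consistent faults: {g3 stuck-at-1, g4 stuck-at-1, g5 stuck-at-1, g8 stuck-at-1} — 4 in all.

4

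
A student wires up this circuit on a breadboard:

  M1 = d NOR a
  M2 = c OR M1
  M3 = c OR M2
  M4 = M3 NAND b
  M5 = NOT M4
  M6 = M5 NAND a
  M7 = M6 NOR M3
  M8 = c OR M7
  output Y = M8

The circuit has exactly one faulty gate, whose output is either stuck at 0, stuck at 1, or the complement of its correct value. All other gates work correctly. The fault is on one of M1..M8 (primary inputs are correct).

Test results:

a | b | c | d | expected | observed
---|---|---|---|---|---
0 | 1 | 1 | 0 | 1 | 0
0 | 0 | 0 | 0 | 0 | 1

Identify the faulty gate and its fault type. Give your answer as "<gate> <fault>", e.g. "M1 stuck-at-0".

Fault-free values for test 1 (a=0, b=1, c=1, d=0): M1=1, M2=1, M3=1, M4=0, M5=1, M6=1, M7=0, M8=1, giving Y=1. Observed 0.
Test 1: faults giving observed 0 are {M8 stuck-at-0, M8 inverted output}.
Test 2 (a=0, b=0, c=0, d=0): fault-free M1=1, M2=1, M3=1, M4=1, M5=0, M6=1, M7=0, M8=0 → 0; observed 1. Eliminates M8 stuck-at-0.
Only M8 inverted output is consistent with every test.

M8 inverted output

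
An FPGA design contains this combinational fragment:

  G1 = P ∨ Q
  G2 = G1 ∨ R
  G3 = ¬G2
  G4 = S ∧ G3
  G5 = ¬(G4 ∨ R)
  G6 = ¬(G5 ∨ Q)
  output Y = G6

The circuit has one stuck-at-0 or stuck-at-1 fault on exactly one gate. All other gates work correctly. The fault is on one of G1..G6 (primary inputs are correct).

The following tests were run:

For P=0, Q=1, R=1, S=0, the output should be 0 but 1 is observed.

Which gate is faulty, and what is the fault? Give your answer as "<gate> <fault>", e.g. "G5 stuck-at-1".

G6 stuck-at-1

Fault-free values for test 1 (P=0, Q=1, R=1, S=0): G1=1, G2=1, G3=0, G4=0, G5=0, G6=0, giving Y=0. Observed 1.
Test 1: faults giving observed 1 are {G6 stuck-at-1}.
Only G6 stuck-at-1 is consistent with every test.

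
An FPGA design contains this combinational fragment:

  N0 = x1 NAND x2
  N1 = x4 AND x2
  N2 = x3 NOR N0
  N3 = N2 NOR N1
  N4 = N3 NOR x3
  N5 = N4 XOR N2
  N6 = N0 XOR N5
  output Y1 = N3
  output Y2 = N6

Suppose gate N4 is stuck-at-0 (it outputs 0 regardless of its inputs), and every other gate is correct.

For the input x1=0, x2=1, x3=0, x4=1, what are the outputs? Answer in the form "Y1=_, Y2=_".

Y1=0, Y2=1

Propagate with N4 forced: N0=1, N1=1, N2=0, N3=0, N4=0 [stuck-at-0], N5=0, N6=1.
So the outputs are Y1=0, Y2=1. (Without the fault they would be Y1=0, Y2=0.)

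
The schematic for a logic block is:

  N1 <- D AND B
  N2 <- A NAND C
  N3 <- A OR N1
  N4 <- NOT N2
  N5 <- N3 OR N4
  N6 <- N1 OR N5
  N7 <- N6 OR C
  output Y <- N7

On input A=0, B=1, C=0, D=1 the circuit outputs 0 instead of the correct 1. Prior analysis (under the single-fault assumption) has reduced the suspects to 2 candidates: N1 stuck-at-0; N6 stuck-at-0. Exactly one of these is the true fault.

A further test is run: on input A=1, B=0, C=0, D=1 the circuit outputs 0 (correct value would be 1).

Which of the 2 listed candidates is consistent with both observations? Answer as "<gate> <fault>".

N6 stuck-at-0

Evaluate each candidate on input A=1, B=0, C=0, D=1:
  N1 stuck-at-0: N1=0 [stuck-at-0], N2=1, N3=1, N4=0, N5=1, N6=1, N7=1 → 1 — eliminated
  N6 stuck-at-0: N1=0, N2=1, N3=1, N4=0, N5=1, N6=0 [stuck-at-0], N7=0 → 0 — matches
Only N6 stuck-at-0 reproduces the observed 0.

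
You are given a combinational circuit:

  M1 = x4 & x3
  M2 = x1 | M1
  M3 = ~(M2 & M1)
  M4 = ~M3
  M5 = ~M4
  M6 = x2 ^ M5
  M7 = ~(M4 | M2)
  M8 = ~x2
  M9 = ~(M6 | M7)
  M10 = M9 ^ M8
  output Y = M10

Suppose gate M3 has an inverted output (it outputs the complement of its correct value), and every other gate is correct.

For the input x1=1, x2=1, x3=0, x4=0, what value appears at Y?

0

Propagate with M3 forced: M1=0, M2=1, M3=0 [inverted output], M4=1, M5=0, M6=1, M7=0, M8=0, M9=0, M10=0.
So Y = 0. (Without the fault it would be 1.)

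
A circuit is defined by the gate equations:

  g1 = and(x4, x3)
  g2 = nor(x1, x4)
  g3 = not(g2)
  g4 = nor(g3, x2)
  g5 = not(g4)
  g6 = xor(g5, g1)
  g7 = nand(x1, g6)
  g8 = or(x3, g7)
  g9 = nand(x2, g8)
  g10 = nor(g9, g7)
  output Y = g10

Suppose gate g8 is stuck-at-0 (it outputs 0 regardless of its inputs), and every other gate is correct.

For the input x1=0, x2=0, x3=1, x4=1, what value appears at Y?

0

Propagate with g8 forced: g1=1, g2=0, g3=1, g4=0, g5=1, g6=0, g7=1, g8=0 [stuck-at-0], g9=1, g10=0.
So Y = 0. (Same as the fault-free value — the fault is masked on this input.)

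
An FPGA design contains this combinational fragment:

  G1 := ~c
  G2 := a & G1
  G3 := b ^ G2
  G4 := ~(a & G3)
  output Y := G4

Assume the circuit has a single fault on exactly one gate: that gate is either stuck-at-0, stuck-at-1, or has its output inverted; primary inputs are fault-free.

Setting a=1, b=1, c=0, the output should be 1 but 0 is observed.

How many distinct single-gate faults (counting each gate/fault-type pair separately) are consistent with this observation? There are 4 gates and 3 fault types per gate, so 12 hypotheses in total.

8

Fault-free: G1=1, G2=1, G3=0, G4=1 → 1. Observed 0.
  G1 stuck-at-0: output 0 ✓
  G1 stuck-at-1: output 1 ✗
  G1 inverted output: output 0 ✓
  G2 stuck-at-0: output 0 ✓
  G2 stuck-at-1: output 1 ✗
  G2 inverted output: output 0 ✓
  G3 stuck-at-0: output 1 ✗
  G3 stuck-at-1: output 0 ✓
  G3 inverted output: output 0 ✓
  G4 stuck-at-0: output 0 ✓
  G4 stuck-at-1: output 1 ✗
  G4 inverted output: output 0 ✓
Consistent faults: {G1 stuck-at-0, G1 inverted output, G2 stuck-at-0, G2 inverted output, G3 stuck-at-1, G3 inverted output, G4 stuck-at-0, G4 inverted output} — 8 in all.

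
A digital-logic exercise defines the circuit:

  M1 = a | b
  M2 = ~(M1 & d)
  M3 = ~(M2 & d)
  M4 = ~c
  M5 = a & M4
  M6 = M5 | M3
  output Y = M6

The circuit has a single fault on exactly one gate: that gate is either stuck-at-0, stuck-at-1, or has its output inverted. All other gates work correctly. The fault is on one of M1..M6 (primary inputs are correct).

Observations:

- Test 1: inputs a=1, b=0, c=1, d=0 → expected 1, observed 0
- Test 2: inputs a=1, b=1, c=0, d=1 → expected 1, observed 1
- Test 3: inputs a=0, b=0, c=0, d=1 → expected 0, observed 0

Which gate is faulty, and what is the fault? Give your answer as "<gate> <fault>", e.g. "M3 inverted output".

Fault-free values for test 1 (a=1, b=0, c=1, d=0): M1=1, M2=1, M3=1, M4=0, M5=0, M6=1, giving Y=1. Observed 0.
Test 1: faults giving observed 0 are {M3 stuck-at-0, M3 inverted output, M6 stuck-at-0, M6 inverted output}.
Test 2 (a=1, b=1, c=0, d=1): fault-free M1=1, M2=0, M3=1, M4=1, M5=1, M6=1 → 1; observed 1. Eliminates M6 stuck-at-0, M6 inverted output.
Test 3 (a=0, b=0, c=0, d=1): fault-free M1=0, M2=1, M3=0, M4=1, M5=0, M6=0 → 0; observed 0. Eliminates M3 inverted output.
Only M3 stuck-at-0 is consistent with every test.

M3 stuck-at-0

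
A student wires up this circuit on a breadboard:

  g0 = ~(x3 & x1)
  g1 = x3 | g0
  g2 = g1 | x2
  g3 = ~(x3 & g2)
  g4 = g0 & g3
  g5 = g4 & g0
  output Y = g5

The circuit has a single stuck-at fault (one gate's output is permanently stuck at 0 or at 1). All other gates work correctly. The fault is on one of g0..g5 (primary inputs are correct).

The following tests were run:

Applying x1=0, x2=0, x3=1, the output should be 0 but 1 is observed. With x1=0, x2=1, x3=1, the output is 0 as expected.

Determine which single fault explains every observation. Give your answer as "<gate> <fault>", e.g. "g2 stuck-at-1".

g1 stuck-at-0

Fault-free values for test 1 (x1=0, x2=0, x3=1): g0=1, g1=1, g2=1, g3=0, g4=0, g5=0, giving Y=0. Observed 1.
Test 1: faults giving observed 1 are {g1 stuck-at-0, g2 stuck-at-0, g3 stuck-at-1, g4 stuck-at-1, g5 stuck-at-1}.
Test 2 (x1=0, x2=1, x3=1): fault-free g0=1, g1=1, g2=1, g3=0, g4=0, g5=0 → 0; observed 0. Eliminates g2 stuck-at-0, g3 stuck-at-1, g4 stuck-at-1, g5 stuck-at-1.
Only g1 stuck-at-0 is consistent with every test.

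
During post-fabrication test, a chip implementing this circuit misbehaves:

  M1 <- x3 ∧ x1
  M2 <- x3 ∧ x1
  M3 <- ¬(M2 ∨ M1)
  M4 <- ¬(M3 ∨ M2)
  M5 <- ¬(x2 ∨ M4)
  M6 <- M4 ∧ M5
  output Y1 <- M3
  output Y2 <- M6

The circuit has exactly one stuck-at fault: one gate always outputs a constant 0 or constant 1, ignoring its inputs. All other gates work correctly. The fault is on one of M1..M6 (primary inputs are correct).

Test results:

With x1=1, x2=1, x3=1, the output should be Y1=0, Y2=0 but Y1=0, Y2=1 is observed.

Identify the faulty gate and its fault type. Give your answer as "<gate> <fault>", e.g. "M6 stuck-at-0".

M6 stuck-at-1

Fault-free values for test 1 (x1=1, x2=1, x3=1): M1=1, M2=1, M3=0, M4=0, M5=0, M6=0, giving Y1=0, Y2=0. Observed Y1=0, Y2=1.
Test 1: faults giving observed Y1=0, Y2=1 are {M6 stuck-at-1}.
Only M6 stuck-at-1 is consistent with every test.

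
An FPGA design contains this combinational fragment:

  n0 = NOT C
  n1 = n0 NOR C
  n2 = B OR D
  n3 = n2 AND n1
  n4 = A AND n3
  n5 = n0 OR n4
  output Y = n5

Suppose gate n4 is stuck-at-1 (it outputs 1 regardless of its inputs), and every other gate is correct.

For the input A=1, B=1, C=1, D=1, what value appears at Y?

1

Propagate with n4 forced: n0=0, n1=0, n2=1, n3=0, n4=1 [stuck-at-1], n5=1.
So Y = 1. (Without the fault it would be 0.)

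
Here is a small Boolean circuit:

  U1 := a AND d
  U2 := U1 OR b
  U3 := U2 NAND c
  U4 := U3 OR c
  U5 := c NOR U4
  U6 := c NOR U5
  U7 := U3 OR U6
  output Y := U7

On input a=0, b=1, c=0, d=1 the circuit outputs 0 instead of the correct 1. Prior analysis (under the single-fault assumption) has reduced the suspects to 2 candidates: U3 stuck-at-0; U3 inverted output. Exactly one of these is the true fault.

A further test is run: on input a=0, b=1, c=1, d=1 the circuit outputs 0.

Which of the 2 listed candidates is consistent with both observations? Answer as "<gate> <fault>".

Evaluate each candidate on input a=0, b=1, c=1, d=1:
  U3 stuck-at-0: U1=0, U2=1, U3=0 [stuck-at-0], U4=1, U5=0, U6=0, U7=0 → 0 — matches
  U3 inverted output: U1=0, U2=1, U3=1 [inverted output], U4=1, U5=0, U6=0, U7=1 → 1 — eliminated
Only U3 stuck-at-0 reproduces the observed 0.

U3 stuck-at-0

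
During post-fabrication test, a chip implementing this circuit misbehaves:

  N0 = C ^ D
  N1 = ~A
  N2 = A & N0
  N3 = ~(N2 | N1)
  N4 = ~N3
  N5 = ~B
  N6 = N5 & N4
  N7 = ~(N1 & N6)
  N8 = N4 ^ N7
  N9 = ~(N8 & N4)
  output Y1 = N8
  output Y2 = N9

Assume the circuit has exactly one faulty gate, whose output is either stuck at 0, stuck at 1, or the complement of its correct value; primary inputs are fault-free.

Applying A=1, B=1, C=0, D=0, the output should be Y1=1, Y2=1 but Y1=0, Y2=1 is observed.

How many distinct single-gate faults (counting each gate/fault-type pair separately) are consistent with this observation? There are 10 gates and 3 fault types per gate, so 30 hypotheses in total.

Fault-free: N0=0, N1=0, N2=0, N3=1, N4=0, N5=0, N6=0, N7=1, N8=1, N9=1 → Y1=1, Y2=1. Observed Y1=0, Y2=1.
  N0: stuck-at-1, inverted output ✓; others ✗
  N1: stuck-at-1, inverted output ✓; others ✗
  N2: stuck-at-1, inverted output ✓; others ✗
  N3: stuck-at-0, inverted output ✓; others ✗
  N4: stuck-at-1, inverted output ✓; others ✗
  N5: none of the 3 fault types match ✗
  N6: none of the 3 fault types match ✗
  N7: stuck-at-0, inverted output ✓; others ✗
  N8: stuck-at-0, inverted output ✓; others ✗
  N9: none of the 3 fault types match ✗
Consistent faults: {N0 stuck-at-1, N0 inverted output, N1 stuck-at-1, N1 inverted output, N2 stuck-at-1, N2 inverted output, N3 stuck-at-0, N3 inverted output, N4 stuck-at-1, N4 inverted output, N7 stuck-at-0, N7 inverted output, N8 stuck-at-0, N8 inverted output} — 14 in all.

14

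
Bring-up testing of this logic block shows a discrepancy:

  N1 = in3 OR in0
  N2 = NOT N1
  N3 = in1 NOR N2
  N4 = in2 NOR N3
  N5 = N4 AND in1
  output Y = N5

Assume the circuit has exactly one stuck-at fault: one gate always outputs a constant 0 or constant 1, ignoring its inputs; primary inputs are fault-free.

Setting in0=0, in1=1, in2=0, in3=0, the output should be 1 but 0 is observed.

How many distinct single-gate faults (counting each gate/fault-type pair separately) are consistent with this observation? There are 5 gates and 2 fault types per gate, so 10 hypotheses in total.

3

Fault-free: N1=0, N2=1, N3=0, N4=1, N5=1 → 1. Observed 0.
  N1 stuck-at-0: output 1 ✗
  N1 stuck-at-1: output 1 ✗
  N2 stuck-at-0: output 1 ✗
  N2 stuck-at-1: output 1 ✗
  N3 stuck-at-0: output 1 ✗
  N3 stuck-at-1: output 0 ✓
  N4 stuck-at-0: output 0 ✓
  N4 stuck-at-1: output 1 ✗
  N5 stuck-at-0: output 0 ✓
  N5 stuck-at-1: output 1 ✗
Consistent faults: {N3 stuck-at-1, N4 stuck-at-0, N5 stuck-at-0} — 3 in all.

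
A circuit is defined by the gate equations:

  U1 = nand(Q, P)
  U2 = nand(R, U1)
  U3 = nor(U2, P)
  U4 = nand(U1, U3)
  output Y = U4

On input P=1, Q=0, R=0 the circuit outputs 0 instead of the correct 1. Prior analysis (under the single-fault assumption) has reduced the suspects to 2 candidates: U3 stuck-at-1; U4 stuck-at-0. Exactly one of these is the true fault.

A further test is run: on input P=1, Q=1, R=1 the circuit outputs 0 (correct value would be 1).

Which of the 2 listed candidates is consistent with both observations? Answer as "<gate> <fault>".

Evaluate each candidate on input P=1, Q=1, R=1:
  U3 stuck-at-1: U1=0, U2=1, U3=1 [stuck-at-1], U4=1 → 1 — eliminated
  U4 stuck-at-0: U1=0, U2=1, U3=0, U4=0 [stuck-at-0] → 0 — matches
Only U4 stuck-at-0 reproduces the observed 0.

U4 stuck-at-0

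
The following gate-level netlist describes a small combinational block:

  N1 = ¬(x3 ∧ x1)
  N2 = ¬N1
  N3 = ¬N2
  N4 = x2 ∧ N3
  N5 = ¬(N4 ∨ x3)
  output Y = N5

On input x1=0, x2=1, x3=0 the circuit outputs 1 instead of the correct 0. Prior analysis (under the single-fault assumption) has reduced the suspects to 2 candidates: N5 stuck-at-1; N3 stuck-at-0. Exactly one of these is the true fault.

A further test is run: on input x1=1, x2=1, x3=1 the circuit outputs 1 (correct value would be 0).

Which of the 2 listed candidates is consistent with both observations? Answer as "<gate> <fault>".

N5 stuck-at-1

Evaluate each candidate on input x1=1, x2=1, x3=1:
  N5 stuck-at-1: N1=0, N2=1, N3=0, N4=0, N5=1 [stuck-at-1] → 1 — matches
  N3 stuck-at-0: N1=0, N2=1, N3=0 [stuck-at-0], N4=0, N5=0 → 0 — eliminated
Only N5 stuck-at-1 reproduces the observed 1.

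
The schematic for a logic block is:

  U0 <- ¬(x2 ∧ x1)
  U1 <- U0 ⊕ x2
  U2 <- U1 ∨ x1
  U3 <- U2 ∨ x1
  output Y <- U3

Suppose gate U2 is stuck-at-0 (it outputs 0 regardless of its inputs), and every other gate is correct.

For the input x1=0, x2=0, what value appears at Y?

0

Propagate with U2 forced: U0=1, U1=1, U2=0 [stuck-at-0], U3=0.
So Y = 0. (Without the fault it would be 1.)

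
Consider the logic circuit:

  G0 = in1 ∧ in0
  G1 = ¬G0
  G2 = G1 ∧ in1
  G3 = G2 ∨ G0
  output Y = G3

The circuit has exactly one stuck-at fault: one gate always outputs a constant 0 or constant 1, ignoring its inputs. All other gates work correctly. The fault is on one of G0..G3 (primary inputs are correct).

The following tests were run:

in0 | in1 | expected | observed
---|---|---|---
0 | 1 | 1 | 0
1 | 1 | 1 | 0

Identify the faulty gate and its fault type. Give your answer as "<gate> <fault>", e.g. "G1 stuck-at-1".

Fault-free values for test 1 (in0=0, in1=1): G0=0, G1=1, G2=1, G3=1, giving Y=1. Observed 0.
Test 1: faults giving observed 0 are {G1 stuck-at-0, G2 stuck-at-0, G3 stuck-at-0}.
Test 2 (in0=1, in1=1): fault-free G0=1, G1=0, G2=0, G3=1 → 1; observed 0. Eliminates G1 stuck-at-0, G2 stuck-at-0.
Only G3 stuck-at-0 is consistent with every test.

G3 stuck-at-0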